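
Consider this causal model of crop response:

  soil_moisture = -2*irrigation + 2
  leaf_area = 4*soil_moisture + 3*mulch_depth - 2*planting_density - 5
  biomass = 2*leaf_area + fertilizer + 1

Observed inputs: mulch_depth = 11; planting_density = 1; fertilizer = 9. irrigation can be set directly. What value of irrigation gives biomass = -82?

irrigation = 10

Substituting into the leaf_area equation gives leaf_area = -8*irrigation + 34.
This gives biomass = -16*irrigation + 78.
Solve -16*irrigation + 78 = -82: irrigation = (-82 - 78) / -16 = 10.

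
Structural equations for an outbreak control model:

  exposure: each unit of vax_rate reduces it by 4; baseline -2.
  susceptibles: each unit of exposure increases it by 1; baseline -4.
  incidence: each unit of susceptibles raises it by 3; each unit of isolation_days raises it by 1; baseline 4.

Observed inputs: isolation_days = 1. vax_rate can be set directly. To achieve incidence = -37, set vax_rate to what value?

Substituting into the susceptibles equation gives susceptibles = -4*vax_rate - 6.
incidence becomes -12*vax_rate - 13.
Solve -12*vax_rate - 13 = -37: vax_rate = (-37 + 13) / -12 = 2.

vax_rate = 2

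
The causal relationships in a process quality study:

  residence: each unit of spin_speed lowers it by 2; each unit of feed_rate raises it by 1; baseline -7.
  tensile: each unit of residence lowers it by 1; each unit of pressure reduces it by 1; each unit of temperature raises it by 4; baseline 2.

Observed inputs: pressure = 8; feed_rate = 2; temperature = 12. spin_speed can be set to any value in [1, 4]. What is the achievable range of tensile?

49 to 55

Substituting into the residence equation gives residence = -2*spin_speed - 5.
tensile becomes 2*spin_speed + 47.
Linear in spin_speed, so extremes are at the endpoints: spin_speed = 1 gives tensile = 49; spin_speed = 4 gives tensile = 55.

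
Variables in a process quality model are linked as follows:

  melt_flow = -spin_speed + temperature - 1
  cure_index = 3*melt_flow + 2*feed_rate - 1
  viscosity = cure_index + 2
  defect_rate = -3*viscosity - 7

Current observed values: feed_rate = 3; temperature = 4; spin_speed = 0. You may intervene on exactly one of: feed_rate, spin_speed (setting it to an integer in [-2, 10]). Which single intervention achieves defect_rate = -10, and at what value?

Intervening on feed_rate: defect_rate = -6*feed_rate - 37. Reaching -10 requires feed_rate = -9/2, not an integer.
Intervening on spin_speed: with other inputs at their observed values, defect_rate = 9*spin_speed - 55. Solving for -10 gives spin_speed = 5, within [-2, 10].

set spin_speed = 5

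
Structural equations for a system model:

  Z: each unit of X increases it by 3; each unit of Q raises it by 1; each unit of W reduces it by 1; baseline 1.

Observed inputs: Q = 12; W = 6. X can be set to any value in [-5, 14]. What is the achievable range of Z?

-8 to 49

Substituting into the Z equation gives Z = 3*X + 7.
Linear in X, so extremes are at the endpoints: X = -5 gives Z = -8; X = 14 gives Z = 49.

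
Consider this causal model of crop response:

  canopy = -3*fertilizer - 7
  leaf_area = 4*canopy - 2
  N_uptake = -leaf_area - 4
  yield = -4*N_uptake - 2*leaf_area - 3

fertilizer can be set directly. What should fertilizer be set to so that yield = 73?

fertilizer = -5

Substituting into the leaf_area equation gives leaf_area = -12*fertilizer - 30.
Substituting into the N_uptake equation gives N_uptake = 12*fertilizer + 26.
Substituting into the yield equation gives yield = -24*fertilizer - 47.
Solve -24*fertilizer - 47 = 73: fertilizer = (73 + 47) / -24 = -5.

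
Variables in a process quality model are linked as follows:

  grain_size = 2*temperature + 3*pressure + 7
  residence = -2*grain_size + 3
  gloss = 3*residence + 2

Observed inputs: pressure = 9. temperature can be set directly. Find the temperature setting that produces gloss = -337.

temperature = 12

Substituting into the grain_size equation gives grain_size = 2*temperature + 34.
residence becomes -4*temperature - 65.
So gloss = -12*temperature - 193.
Solve -12*temperature - 193 = -337: temperature = (-337 + 193) / -12 = 12.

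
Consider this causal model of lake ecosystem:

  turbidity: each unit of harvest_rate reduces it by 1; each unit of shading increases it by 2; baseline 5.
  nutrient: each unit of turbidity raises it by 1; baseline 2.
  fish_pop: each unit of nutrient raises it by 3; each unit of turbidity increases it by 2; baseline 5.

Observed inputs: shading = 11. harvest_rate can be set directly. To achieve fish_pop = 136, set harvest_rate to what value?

Substituting into the turbidity equation gives turbidity = -harvest_rate + 27.
nutrient becomes -harvest_rate + 29.
Substituting into the fish_pop equation gives fish_pop = -5*harvest_rate + 146.
Solve -5*harvest_rate + 146 = 136: harvest_rate = (136 - 146) / -5 = 2.

harvest_rate = 2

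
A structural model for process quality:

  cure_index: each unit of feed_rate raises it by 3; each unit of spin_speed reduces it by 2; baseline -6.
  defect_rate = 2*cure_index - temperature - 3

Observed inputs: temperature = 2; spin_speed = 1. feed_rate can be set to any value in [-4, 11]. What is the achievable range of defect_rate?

Substituting into the cure_index equation gives cure_index = 3*feed_rate - 8.
Substituting into the defect_rate equation gives defect_rate = 6*feed_rate - 21.
Linear in feed_rate, so extremes are at the endpoints: feed_rate = -4 gives defect_rate = -45; feed_rate = 11 gives defect_rate = 45.

-45 to 45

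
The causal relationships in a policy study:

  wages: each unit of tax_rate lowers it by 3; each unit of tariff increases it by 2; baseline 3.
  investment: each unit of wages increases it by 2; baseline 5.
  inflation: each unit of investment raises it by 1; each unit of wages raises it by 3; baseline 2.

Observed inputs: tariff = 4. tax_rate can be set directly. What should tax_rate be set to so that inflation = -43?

Substituting into the wages equation gives wages = -3*tax_rate + 11.
This gives investment = -6*tax_rate + 27.
Substituting into the inflation equation gives inflation = -15*tax_rate + 62.
Solve -15*tax_rate + 62 = -43: tax_rate = (-43 - 62) / -15 = 7.

tax_rate = 7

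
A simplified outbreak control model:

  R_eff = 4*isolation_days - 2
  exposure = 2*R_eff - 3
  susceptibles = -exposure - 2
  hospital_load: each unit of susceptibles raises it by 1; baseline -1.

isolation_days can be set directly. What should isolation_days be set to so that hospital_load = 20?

Substituting into the exposure equation gives exposure = 8*isolation_days - 7.
This gives susceptibles = -8*isolation_days + 5.
So hospital_load = -8*isolation_days + 4.
Solve -8*isolation_days + 4 = 20: isolation_days = (20 - 4) / -8 = -2.

isolation_days = -2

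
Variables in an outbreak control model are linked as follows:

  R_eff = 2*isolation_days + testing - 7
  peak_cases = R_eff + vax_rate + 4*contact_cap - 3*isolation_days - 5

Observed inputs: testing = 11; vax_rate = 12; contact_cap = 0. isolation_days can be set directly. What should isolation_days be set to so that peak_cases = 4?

isolation_days = 7

Substituting into the R_eff equation gives R_eff = 2*isolation_days + 4.
Substituting into the peak_cases equation gives peak_cases = -isolation_days + 11.
Solve -isolation_days + 11 = 4: isolation_days = (4 - 11) / -1 = 7.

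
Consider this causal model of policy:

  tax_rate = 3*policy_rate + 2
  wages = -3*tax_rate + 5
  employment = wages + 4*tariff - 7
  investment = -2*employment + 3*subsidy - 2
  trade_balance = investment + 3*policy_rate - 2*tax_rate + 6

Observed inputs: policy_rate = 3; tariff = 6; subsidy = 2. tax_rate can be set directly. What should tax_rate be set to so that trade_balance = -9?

Intervening on tax_rate fixes its value directly, overriding its dependence on policy_rate.
Substituting into the employment equation gives employment = -3*tax_rate + 22.
So investment = 6*tax_rate - 40.
So trade_balance = 4*tax_rate - 25.
Solve 4*tax_rate - 25 = -9: tax_rate = (-9 + 25) / 4 = 4.

tax_rate = 4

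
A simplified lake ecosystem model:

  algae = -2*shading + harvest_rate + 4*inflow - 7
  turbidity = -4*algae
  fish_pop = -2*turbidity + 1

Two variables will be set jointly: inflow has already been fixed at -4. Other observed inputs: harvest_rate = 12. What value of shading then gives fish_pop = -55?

With inflow held at -4:
Substituting into the algae equation gives algae = -2*shading - 11.
Substituting into the turbidity equation gives turbidity = 8*shading + 44.
fish_pop becomes -16*shading - 87.
Solve -16*shading - 87 = -55: shading = (-55 + 87) / -16 = -2.

shading = -2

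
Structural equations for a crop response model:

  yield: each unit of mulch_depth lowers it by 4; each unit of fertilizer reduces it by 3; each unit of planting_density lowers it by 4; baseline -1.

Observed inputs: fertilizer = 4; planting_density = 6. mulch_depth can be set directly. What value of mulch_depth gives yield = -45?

Substituting into the yield equation gives yield = -4*mulch_depth - 37.
Solve -4*mulch_depth - 37 = -45: mulch_depth = (-45 + 37) / -4 = 2.

mulch_depth = 2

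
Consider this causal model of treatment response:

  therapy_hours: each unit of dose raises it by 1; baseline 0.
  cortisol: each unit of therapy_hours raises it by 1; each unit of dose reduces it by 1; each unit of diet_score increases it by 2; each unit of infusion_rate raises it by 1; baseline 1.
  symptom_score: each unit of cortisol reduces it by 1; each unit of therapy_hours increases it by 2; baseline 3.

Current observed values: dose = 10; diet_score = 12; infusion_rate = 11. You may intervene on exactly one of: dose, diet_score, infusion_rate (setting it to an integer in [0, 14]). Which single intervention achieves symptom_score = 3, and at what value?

set diet_score = 4

Intervening on dose: symptom_score = 2*dose - 33. Reaching 3 requires dose = 18, outside [0, 14].
Intervening on diet_score: with other inputs at their observed values, symptom_score = -2*diet_score + 11. Solving for 3 gives diet_score = 4, within [0, 14].
Intervening on infusion_rate: symptom_score = -infusion_rate - 2. Reaching 3 requires infusion_rate = -5, outside [0, 14].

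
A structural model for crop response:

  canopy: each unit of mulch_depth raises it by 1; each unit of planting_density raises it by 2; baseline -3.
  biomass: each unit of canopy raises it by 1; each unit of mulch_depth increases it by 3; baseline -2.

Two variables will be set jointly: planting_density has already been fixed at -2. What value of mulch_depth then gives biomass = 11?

With planting_density held at -2:
Substituting into the canopy equation gives canopy = mulch_depth - 7.
So biomass = 4*mulch_depth - 9.
Solve 4*mulch_depth - 9 = 11: mulch_depth = (11 + 9) / 4 = 5.

mulch_depth = 5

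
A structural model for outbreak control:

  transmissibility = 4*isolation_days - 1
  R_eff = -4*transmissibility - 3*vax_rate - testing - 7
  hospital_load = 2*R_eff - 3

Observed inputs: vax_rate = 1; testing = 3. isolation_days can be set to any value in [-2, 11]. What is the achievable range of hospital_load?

-373 to 43

Substituting into the R_eff equation gives R_eff = -16*isolation_days - 9.
hospital_load becomes -32*isolation_days - 21.
Linear in isolation_days, so extremes are at the endpoints: isolation_days = -2 gives hospital_load = 43; isolation_days = 11 gives hospital_load = -373.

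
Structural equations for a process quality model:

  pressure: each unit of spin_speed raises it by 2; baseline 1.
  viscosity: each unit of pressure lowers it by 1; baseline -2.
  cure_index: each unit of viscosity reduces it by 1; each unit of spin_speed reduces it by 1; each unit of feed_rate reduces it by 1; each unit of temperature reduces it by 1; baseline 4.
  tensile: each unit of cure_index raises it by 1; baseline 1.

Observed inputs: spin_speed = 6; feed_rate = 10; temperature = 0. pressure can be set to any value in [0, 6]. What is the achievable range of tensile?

-9 to -3

Intervening on pressure fixes its value directly, overriding its dependence on spin_speed.
Substituting into the cure_index equation gives cure_index = pressure - 10.
Substituting into the tensile equation gives tensile = pressure - 9.
Linear in pressure, so extremes are at the endpoints: pressure = 0 gives tensile = -9; pressure = 6 gives tensile = -3.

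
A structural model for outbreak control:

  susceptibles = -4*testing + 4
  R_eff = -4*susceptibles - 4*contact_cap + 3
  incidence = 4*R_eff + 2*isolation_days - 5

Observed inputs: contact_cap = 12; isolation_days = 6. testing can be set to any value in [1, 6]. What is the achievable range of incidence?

-173 to 147

Substituting into the R_eff equation gives R_eff = 16*testing - 61.
incidence becomes 64*testing - 237.
Linear in testing, so extremes are at the endpoints: testing = 1 gives incidence = -173; testing = 6 gives incidence = 147.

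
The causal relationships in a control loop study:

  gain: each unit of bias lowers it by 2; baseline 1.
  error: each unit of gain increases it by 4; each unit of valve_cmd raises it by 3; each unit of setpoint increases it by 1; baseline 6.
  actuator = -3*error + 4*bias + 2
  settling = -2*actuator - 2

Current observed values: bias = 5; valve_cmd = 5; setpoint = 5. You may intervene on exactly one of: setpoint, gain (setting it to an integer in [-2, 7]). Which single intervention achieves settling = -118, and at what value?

Intervening on setpoint: with other inputs at their observed values, settling = 6*setpoint - 136. Solving for -118 gives setpoint = 3, within [-2, 7].
Intervening on gain: settling = 24*gain + 110. Reaching -118 requires gain = -19/2, not an integer.

set setpoint = 3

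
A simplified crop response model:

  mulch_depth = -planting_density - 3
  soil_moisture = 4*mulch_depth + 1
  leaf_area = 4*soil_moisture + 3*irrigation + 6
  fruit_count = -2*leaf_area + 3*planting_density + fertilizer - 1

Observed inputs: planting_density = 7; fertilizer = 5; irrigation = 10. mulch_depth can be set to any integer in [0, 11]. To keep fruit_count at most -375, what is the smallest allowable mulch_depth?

mulch_depth = 10

Intervening on mulch_depth fixes its value directly, overriding its dependence on planting_density.
Substituting into the leaf_area equation gives leaf_area = 16*mulch_depth + 40.
Substituting into the fruit_count equation gives fruit_count = -32*mulch_depth - 55.
Require -32*mulch_depth - 55 ≤ -375, so mulch_depth ≥ 10.
The smallest integer in [0, 11] satisfying this is 10.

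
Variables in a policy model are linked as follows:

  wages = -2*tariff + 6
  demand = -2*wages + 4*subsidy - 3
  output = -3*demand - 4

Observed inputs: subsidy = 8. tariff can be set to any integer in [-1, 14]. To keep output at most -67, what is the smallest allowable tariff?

tariff = 1

Substituting into the demand equation gives demand = 4*tariff + 17.
Substituting into the output equation gives output = -12*tariff - 55.
Require -12*tariff - 55 ≤ -67, so tariff ≥ 1.
The smallest integer in [-1, 14] satisfying this is 1.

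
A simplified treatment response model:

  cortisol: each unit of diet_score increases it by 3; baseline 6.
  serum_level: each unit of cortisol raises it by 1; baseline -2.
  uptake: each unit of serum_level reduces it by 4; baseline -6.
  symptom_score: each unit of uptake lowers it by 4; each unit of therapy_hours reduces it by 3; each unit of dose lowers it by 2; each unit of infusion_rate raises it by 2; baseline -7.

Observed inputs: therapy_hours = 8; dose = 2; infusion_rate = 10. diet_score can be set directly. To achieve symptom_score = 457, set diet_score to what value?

diet_score = 8

Substituting into the serum_level equation gives serum_level = 3*diet_score + 4.
Substituting into the uptake equation gives uptake = -12*diet_score - 22.
Substituting into the symptom_score equation gives symptom_score = 48*diet_score + 73.
Solve 48*diet_score + 73 = 457: diet_score = (457 - 73) / 48 = 8.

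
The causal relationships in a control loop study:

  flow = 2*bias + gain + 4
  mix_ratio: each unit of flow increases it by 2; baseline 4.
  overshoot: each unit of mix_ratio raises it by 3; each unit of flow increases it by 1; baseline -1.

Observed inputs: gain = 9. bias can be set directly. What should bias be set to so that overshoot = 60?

Substituting into the flow equation gives flow = 2*bias + 13.
This gives mix_ratio = 4*bias + 30.
overshoot becomes 14*bias + 102.
Solve 14*bias + 102 = 60: bias = (60 - 102) / 14 = -3.

bias = -3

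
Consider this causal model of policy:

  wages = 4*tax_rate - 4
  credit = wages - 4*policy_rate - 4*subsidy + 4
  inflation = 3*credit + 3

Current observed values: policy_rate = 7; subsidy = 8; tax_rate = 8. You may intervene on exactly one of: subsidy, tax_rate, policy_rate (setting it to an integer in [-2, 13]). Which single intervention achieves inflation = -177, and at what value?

set tax_rate = 0

Intervening on subsidy: inflation = -12*subsidy + 15. Reaching -177 requires subsidy = 16, outside [-2, 13].
Intervening on tax_rate: with other inputs at their observed values, inflation = 12*tax_rate - 177. Solving for -177 gives tax_rate = 0, within [-2, 13].
Intervening on policy_rate: inflation = -12*policy_rate + 3. Reaching -177 requires policy_rate = 15, outside [-2, 13].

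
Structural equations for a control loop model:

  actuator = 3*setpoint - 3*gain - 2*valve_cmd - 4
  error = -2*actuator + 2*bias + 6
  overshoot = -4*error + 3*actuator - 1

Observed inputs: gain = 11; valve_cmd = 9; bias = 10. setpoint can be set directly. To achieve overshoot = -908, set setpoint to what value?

setpoint = -6

Substituting into the actuator equation gives actuator = 3*setpoint - 55.
So error = -6*setpoint + 136.
Substituting into the overshoot equation gives overshoot = 33*setpoint - 710.
Solve 33*setpoint - 710 = -908: setpoint = (-908 + 710) / 33 = -6.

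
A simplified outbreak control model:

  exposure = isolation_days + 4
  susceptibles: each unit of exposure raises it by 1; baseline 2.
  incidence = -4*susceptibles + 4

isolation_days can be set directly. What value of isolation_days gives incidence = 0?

Substituting into the susceptibles equation gives susceptibles = isolation_days + 6.
incidence becomes -4*isolation_days - 20.
Solve -4*isolation_days - 20 = 0: isolation_days = (0 + 20) / -4 = -5.

isolation_days = -5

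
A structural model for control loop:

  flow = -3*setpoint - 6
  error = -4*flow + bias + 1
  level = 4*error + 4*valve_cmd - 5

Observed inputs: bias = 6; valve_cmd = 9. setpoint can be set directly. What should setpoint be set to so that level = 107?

Substituting into the error equation gives error = 12*setpoint + 31.
Substituting into the level equation gives level = 48*setpoint + 155.
Solve 48*setpoint + 155 = 107: setpoint = (107 - 155) / 48 = -1.

setpoint = -1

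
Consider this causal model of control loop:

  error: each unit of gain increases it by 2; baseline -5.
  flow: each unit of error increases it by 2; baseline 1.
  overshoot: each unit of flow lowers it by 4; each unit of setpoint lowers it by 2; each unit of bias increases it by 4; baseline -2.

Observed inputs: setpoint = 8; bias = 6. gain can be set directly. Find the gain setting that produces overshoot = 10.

gain = 2

Substituting into the flow equation gives flow = 4*gain - 9.
Substituting into the overshoot equation gives overshoot = -16*gain + 42.
Solve -16*gain + 42 = 10: gain = (10 - 42) / -16 = 2.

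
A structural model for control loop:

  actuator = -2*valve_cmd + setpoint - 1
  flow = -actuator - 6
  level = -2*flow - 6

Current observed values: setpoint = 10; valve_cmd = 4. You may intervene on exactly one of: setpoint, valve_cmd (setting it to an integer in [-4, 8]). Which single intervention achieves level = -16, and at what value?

set setpoint = -2

Intervening on setpoint: with other inputs at their observed values, level = 2*setpoint - 12. Solving for -16 gives setpoint = -2, within [-4, 8].
Intervening on valve_cmd: level = -4*valve_cmd + 24. Reaching -16 requires valve_cmd = 10, outside [-4, 8].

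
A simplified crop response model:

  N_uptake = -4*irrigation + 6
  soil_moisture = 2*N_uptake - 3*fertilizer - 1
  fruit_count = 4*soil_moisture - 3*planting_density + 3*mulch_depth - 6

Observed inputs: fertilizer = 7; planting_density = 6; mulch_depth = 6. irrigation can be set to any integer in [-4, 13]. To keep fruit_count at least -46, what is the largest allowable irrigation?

Substituting into the soil_moisture equation gives soil_moisture = -8*irrigation - 10.
fruit_count becomes -32*irrigation - 46.
Require -32*irrigation - 46 ≥ -46, so irrigation ≤ 0.
The largest integer in [-4, 13] satisfying this is 0.

irrigation = 0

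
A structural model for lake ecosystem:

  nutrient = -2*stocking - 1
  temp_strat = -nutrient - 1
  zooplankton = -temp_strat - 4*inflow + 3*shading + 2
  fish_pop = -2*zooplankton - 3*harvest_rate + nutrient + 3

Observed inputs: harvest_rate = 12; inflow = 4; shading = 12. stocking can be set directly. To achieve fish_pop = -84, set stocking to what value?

Substituting into the temp_strat equation gives temp_strat = 2*stocking.
Substituting into the zooplankton equation gives zooplankton = -2*stocking + 22.
This gives fish_pop = 2*stocking - 78.
Solve 2*stocking - 78 = -84: stocking = (-84 + 78) / 2 = -3.

stocking = -3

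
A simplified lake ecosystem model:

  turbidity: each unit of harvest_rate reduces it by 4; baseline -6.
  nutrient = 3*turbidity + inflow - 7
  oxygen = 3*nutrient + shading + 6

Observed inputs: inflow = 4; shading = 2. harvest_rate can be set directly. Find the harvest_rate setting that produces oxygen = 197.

harvest_rate = -7

Substituting into the nutrient equation gives nutrient = -12*harvest_rate - 21.
oxygen becomes -36*harvest_rate - 55.
Solve -36*harvest_rate - 55 = 197: harvest_rate = (197 + 55) / -36 = -7.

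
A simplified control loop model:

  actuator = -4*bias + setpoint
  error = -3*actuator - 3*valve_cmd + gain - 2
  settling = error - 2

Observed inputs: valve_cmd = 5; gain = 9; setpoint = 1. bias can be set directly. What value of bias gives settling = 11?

bias = 2

Substituting into the actuator equation gives actuator = -4*bias + 1.
Substituting into the error equation gives error = 12*bias - 11.
Substituting into the settling equation gives settling = 12*bias - 13.
Solve 12*bias - 13 = 11: bias = (11 + 13) / 12 = 2.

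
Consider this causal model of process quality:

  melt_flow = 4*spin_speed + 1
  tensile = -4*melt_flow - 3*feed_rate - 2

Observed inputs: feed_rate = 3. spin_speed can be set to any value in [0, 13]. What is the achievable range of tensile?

Substituting into the tensile equation gives tensile = -16*spin_speed - 15.
Linear in spin_speed, so extremes are at the endpoints: spin_speed = 0 gives tensile = -15; spin_speed = 13 gives tensile = -223.

-223 to -15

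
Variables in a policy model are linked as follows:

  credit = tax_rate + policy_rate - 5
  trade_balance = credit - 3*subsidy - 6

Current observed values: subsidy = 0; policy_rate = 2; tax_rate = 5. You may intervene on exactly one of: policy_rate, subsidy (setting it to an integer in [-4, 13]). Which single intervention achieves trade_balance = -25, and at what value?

Intervening on policy_rate: trade_balance = policy_rate - 6. Reaching -25 requires policy_rate = -19, outside [-4, 13].
Intervening on subsidy: with other inputs at their observed values, trade_balance = -3*subsidy - 4. Solving for -25 gives subsidy = 7, within [-4, 13].

set subsidy = 7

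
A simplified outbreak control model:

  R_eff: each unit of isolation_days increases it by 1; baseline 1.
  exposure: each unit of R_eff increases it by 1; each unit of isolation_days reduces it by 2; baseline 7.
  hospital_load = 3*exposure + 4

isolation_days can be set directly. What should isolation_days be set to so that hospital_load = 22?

Substituting into the exposure equation gives exposure = -isolation_days + 8.
Substituting into the hospital_load equation gives hospital_load = -3*isolation_days + 28.
Solve -3*isolation_days + 28 = 22: isolation_days = (22 - 28) / -3 = 2.

isolation_days = 2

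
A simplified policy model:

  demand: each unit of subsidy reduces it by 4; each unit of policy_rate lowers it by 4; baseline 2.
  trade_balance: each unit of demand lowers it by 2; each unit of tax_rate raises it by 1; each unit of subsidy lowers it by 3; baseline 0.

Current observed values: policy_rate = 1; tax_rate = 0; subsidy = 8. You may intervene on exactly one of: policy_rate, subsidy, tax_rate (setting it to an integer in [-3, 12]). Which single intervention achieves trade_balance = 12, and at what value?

Intervening on policy_rate: with other inputs at their observed values, trade_balance = 8*policy_rate + 36. Solving for 12 gives policy_rate = -3, within [-3, 12].
Intervening on subsidy: trade_balance = 5*subsidy + 4. Reaching 12 requires subsidy = 8/5, not an integer.
Intervening on tax_rate: trade_balance = tax_rate + 44. Reaching 12 requires tax_rate = -32, outside [-3, 12].

set policy_rate = -3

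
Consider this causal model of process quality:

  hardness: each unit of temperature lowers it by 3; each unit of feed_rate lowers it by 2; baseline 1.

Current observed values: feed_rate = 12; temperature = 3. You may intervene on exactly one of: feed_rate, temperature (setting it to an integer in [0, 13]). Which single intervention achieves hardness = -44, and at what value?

set temperature = 7

Intervening on feed_rate: hardness = -2*feed_rate - 8. Reaching -44 requires feed_rate = 18, outside [0, 13].
Intervening on temperature: with other inputs at their observed values, hardness = -3*temperature - 23. Solving for -44 gives temperature = 7, within [0, 13].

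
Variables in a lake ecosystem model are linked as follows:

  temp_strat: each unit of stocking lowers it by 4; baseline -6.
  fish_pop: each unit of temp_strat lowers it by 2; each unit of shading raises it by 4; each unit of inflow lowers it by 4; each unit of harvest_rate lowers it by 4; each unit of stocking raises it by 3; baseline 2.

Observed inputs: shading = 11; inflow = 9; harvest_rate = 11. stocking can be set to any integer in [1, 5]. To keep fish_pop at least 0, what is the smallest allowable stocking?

Substituting into the fish_pop equation gives fish_pop = 11*stocking - 22.
Require 11*stocking - 22 ≥ 0, so stocking ≥ 2.
The smallest integer in [1, 5] satisfying this is 2.

stocking = 2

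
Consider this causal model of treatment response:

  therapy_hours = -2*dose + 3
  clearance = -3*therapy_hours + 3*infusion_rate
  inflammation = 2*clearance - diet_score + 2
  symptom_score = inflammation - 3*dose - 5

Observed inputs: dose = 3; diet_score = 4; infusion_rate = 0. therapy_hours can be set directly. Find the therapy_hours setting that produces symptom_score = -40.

Intervening on therapy_hours fixes its value directly, overriding its dependence on dose.
Substituting into the clearance equation gives clearance = -3*therapy_hours.
Substituting into the inflammation equation gives inflammation = -6*therapy_hours - 2.
This gives symptom_score = -6*therapy_hours - 16.
Solve -6*therapy_hours - 16 = -40: therapy_hours = (-40 + 16) / -6 = 4.

therapy_hours = 4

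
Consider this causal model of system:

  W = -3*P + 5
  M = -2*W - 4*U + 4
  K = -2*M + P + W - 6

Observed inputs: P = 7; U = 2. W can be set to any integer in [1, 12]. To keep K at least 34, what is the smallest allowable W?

W = 5

Intervening on W fixes its value directly, overriding its dependence on P.
Substituting into the M equation gives M = -2*W - 4.
So K = 5*W + 9.
Require 5*W + 9 ≥ 34, so W ≥ 5.
The smallest integer in [1, 12] satisfying this is 5.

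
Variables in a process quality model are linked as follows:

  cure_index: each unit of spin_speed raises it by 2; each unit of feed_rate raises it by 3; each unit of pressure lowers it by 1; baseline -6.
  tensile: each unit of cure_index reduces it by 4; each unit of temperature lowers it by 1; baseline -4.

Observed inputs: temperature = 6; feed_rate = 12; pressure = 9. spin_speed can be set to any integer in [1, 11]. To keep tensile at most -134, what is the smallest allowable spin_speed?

spin_speed = 5

Substituting into the cure_index equation gives cure_index = 2*spin_speed + 21.
Substituting into the tensile equation gives tensile = -8*spin_speed - 94.
Require -8*spin_speed - 94 ≤ -134, so spin_speed ≥ 5.
The smallest integer in [1, 11] satisfying this is 5.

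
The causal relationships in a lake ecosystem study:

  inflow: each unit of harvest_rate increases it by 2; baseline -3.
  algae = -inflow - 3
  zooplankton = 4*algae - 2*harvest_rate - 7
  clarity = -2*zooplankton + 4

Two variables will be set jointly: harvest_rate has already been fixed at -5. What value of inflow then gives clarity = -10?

With harvest_rate held at -5:
Intervening on inflow fixes its value directly, overriding its dependence on harvest_rate.
Substituting into the zooplankton equation gives zooplankton = -4*inflow - 9.
Substituting into the clarity equation gives clarity = 8*inflow + 22.
Solve 8*inflow + 22 = -10: inflow = (-10 - 22) / 8 = -4.

inflow = -4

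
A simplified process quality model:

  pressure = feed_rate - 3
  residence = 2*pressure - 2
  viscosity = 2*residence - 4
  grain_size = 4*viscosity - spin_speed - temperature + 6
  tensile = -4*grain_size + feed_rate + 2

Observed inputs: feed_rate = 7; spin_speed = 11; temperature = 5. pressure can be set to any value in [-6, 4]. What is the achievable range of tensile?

Intervening on pressure fixes its value directly, overriding its dependence on feed_rate.
Substituting into the viscosity equation gives viscosity = 4*pressure - 8.
Substituting into the grain_size equation gives grain_size = 16*pressure - 42.
Substituting into the tensile equation gives tensile = -64*pressure + 177.
Linear in pressure, so extremes are at the endpoints: pressure = -6 gives tensile = 561; pressure = 4 gives tensile = -79.

-79 to 561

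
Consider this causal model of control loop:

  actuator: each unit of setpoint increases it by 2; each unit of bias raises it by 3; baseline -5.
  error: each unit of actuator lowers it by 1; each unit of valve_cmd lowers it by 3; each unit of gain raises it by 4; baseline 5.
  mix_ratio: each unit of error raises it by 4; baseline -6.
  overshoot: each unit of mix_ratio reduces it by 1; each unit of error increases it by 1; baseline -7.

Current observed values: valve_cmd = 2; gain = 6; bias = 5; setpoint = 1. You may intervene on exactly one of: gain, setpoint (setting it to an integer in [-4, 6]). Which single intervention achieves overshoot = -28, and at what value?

set setpoint = 2

Intervening on gain: overshoot = -12*gain + 38. Reaching -28 requires gain = 11/2, not an integer.
Intervening on setpoint: with other inputs at their observed values, overshoot = 6*setpoint - 40. Solving for -28 gives setpoint = 2, within [-4, 6].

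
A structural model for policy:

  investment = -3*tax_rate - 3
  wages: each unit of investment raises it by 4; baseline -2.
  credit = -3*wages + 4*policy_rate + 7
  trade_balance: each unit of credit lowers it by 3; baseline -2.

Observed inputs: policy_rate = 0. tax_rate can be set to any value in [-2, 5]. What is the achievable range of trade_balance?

Substituting into the wages equation gives wages = -12*tax_rate - 14.
Substituting into the credit equation gives credit = 36*tax_rate + 49.
trade_balance becomes -108*tax_rate - 149.
Linear in tax_rate, so extremes are at the endpoints: tax_rate = -2 gives trade_balance = 67; tax_rate = 5 gives trade_balance = -689.

-689 to 67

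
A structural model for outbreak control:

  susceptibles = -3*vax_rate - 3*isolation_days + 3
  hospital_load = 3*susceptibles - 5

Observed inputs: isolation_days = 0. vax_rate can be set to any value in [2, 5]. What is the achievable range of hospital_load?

Substituting into the susceptibles equation gives susceptibles = -3*vax_rate + 3.
Substituting into the hospital_load equation gives hospital_load = -9*vax_rate + 4.
Linear in vax_rate, so extremes are at the endpoints: vax_rate = 2 gives hospital_load = -14; vax_rate = 5 gives hospital_load = -41.

-41 to -14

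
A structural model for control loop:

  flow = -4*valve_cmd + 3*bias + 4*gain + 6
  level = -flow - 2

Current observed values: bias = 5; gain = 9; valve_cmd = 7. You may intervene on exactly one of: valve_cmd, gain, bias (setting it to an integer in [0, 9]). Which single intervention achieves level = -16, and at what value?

Intervening on valve_cmd: level = 4*valve_cmd - 59. Reaching -16 requires valve_cmd = 43/4, not an integer.
Intervening on gain: level = -4*gain + 5. Reaching -16 requires gain = 21/4, not an integer.
Intervening on bias: with other inputs at their observed values, level = -3*bias - 16. Solving for -16 gives bias = 0, within [0, 9].

set bias = 0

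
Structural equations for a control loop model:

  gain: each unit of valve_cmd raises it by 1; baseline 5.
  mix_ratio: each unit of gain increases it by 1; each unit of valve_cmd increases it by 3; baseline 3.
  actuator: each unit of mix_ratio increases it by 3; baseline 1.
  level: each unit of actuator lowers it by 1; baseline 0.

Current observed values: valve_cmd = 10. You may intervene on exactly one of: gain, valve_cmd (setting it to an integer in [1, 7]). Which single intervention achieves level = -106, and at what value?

set gain = 2

Intervening on gain: with other inputs at their observed values, level = -3*gain - 100. Solving for -106 gives gain = 2, within [1, 7].
Intervening on valve_cmd: level = -12*valve_cmd - 25. Reaching -106 requires valve_cmd = 27/4, not an integer.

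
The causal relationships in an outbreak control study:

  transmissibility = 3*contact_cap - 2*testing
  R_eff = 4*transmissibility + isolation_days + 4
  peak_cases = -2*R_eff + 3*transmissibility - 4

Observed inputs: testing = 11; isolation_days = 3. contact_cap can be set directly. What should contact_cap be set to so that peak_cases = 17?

contact_cap = 5

Substituting into the transmissibility equation gives transmissibility = 3*contact_cap - 22.
Substituting into the R_eff equation gives R_eff = 12*contact_cap - 81.
So peak_cases = -15*contact_cap + 92.
Solve -15*contact_cap + 92 = 17: contact_cap = (17 - 92) / -15 = 5.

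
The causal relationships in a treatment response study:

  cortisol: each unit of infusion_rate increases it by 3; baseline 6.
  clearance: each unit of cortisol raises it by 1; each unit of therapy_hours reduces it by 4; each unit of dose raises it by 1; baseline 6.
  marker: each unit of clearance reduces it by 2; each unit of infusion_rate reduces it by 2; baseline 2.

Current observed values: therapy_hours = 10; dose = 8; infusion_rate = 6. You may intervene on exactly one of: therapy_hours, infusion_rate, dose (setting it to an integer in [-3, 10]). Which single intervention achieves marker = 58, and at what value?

set infusion_rate = -2

Intervening on therapy_hours: marker = 8*therapy_hours - 86. Reaching 58 requires therapy_hours = 18, outside [-3, 10].
Intervening on infusion_rate: with other inputs at their observed values, marker = -8*infusion_rate + 42. Solving for 58 gives infusion_rate = -2, within [-3, 10].
Intervening on dose: marker = -2*dose + 10. Reaching 58 requires dose = -24, outside [-3, 10].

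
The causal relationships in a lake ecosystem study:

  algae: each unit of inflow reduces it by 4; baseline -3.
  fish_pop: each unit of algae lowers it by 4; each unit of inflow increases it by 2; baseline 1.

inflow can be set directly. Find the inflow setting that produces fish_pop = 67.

inflow = 3

Substituting into the fish_pop equation gives fish_pop = 18*inflow + 13.
Solve 18*inflow + 13 = 67: inflow = (67 - 13) / 18 = 3.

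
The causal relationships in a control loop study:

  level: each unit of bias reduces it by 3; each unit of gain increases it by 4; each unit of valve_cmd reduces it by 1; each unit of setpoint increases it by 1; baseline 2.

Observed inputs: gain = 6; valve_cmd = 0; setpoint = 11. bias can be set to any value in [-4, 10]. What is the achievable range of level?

7 to 49

Substituting into the level equation gives level = -3*bias + 37.
Linear in bias, so extremes are at the endpoints: bias = -4 gives level = 49; bias = 10 gives level = 7.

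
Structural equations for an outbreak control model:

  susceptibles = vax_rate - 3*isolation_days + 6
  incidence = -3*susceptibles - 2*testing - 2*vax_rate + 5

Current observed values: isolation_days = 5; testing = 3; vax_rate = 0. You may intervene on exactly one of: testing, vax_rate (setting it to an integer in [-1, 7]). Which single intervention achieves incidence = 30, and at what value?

set testing = 1

Intervening on testing: with other inputs at their observed values, incidence = -2*testing + 32. Solving for 30 gives testing = 1, within [-1, 7].
Intervening on vax_rate: incidence = -5*vax_rate + 26. Reaching 30 requires vax_rate = -4/5, not an integer.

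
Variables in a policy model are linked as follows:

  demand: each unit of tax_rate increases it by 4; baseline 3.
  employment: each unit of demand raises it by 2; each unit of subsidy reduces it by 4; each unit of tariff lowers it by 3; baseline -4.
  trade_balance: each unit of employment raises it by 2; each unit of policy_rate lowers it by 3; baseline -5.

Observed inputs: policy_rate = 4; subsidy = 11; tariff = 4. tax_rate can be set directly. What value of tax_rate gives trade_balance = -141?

tax_rate = -1

Substituting into the employment equation gives employment = 8*tax_rate - 54.
Substituting into the trade_balance equation gives trade_balance = 16*tax_rate - 125.
Solve 16*tax_rate - 125 = -141: tax_rate = (-141 + 125) / 16 = -1.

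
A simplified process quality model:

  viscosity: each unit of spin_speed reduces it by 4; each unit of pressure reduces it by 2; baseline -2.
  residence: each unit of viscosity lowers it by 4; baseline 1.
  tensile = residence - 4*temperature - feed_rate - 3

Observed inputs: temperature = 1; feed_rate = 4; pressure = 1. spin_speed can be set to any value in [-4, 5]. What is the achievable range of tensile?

Substituting into the viscosity equation gives viscosity = -4*spin_speed - 4.
Substituting into the residence equation gives residence = 16*spin_speed + 17.
This gives tensile = 16*spin_speed + 6.
Linear in spin_speed, so extremes are at the endpoints: spin_speed = -4 gives tensile = -58; spin_speed = 5 gives tensile = 86.

-58 to 86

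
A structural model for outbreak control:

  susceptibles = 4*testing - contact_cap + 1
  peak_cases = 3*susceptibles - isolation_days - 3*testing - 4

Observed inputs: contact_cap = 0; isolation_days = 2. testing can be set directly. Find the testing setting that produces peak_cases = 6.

Substituting into the susceptibles equation gives susceptibles = 4*testing + 1.
peak_cases becomes 9*testing - 3.
Solve 9*testing - 3 = 6: testing = (6 + 3) / 9 = 1.

testing = 1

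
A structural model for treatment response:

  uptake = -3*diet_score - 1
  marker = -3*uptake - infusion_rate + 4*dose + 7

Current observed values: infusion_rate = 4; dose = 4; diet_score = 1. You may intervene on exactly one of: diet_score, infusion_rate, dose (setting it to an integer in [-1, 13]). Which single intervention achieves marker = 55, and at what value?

Intervening on diet_score: marker = 9*diet_score + 22. Reaching 55 requires diet_score = 11/3, not an integer.
Intervening on infusion_rate: marker = -infusion_rate + 35. Reaching 55 requires infusion_rate = -20, outside [-1, 13].
Intervening on dose: with other inputs at their observed values, marker = 4*dose + 15. Solving for 55 gives dose = 10, within [-1, 13].

set dose = 10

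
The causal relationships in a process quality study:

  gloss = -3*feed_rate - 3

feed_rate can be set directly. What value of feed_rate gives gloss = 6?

Solve -3*feed_rate - 3 = 6: feed_rate = (6 + 3) / -3 = -3.

feed_rate = -3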